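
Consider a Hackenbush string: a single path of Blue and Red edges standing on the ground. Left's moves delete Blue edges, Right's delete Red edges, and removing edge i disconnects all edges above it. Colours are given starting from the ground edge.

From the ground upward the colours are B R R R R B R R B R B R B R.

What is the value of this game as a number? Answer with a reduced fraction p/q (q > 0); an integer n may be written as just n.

597/8192

edge 1 of 14 (B): { 0 |  } gives 1
edge 2 of 14 (R): { 0 | 1 } gives 1/2
edge 3 of 14 (R): { 0 | 1/2, 1 } gives 1/4
edge 4 of 14 (R): { 0 | 1/4, 1/2, 1 } gives 1/8
edge 5 of 14 (R): { 0 | 1/8, 1/4, 1/2, 1 } gives 1/16
edge 6 of 14 (B): { 0, 1/16 | 1/8, 1/4, 1/2, 1 } gives 3/32
edge 7 of 14 (R): { 0, 1/16 | 3/32, 1/8, 1/4, 1/2, 1 } gives 5/64
edge 8 of 14 (R): { 0, 1/16 | 5/64, 3/32, 1/8, 1/4, 1/2, 1 } gives 9/128
edge 9 of 14 (B): { 0, 1/16, 9/128 | 5/64, 3/32, 1/8, 1/4, 1/2, 1 } gives 19/256
edge 10 of 14 (R): { 0, 1/16, 9/128 | 19/256, 5/64, 3/32, 1/8, 1/4, 1/2, 1 } gives 37/512
edge 11 of 14 (B): { 0, 1/16, 9/128, 37/512 | 19/256, 5/64, 3/32, 1/8, 1/4, 1/2, 1 } gives 75/1024
edge 12 of 14 (R): { 0, 1/16, 9/128, 37/512 | 75/1024, 19/256, 5/64, 3/32, 1/8, 1/4, 1/2, 1 } gives 149/2048
edge 13 of 14 (B): { 0, 1/16, 9/128, 37/512, 149/2048 | 75/1024, 19/256, 5/64, 3/32, 1/8, 1/4, 1/2, 1 } gives 299/4096
edge 14 of 14 (R): { 0, 1/16, 9/128, 37/512, 149/2048 | 299/4096, 75/1024, 19/256, 5/64, 3/32, 1/8, 1/4, 1/2, 1 } gives 597/8192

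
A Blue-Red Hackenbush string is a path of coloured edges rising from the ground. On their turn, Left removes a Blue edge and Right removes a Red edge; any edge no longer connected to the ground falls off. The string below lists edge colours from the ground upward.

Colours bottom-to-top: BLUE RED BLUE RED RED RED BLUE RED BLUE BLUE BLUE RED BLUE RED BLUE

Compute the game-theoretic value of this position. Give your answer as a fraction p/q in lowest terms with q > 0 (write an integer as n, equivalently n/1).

B: Left { 0 }, Right { — } gives simplest 1
BR: Left { 0 }, Right { 1 } gives simplest 1/2
BRB: Left { 0 1/2 }, Right { 1 } gives simplest 3/4
BRBR: Left { 0 1/2 }, Right { 3/4 1 } gives simplest 5/8
BRBRR: Left { 0 1/2 }, Right { 5/8 3/4 1 } gives simplest 9/16
BRBRRR: Left { 0 1/2 }, Right { 9/16 5/8 3/4 1 } gives simplest 17/32
BRBRRRB: Left { 0 1/2 17/32 }, Right { 9/16 5/8 3/4 1 } gives simplest 35/64
BRBRRRBR: Left { 0 1/2 17/32 }, Right { 35/64 9/16 5/8 3/4 1 } gives simplest 69/128
BRBRRRBRB: Left { 0 1/2 17/32 69/128 }, Right { 35/64 9/16 5/8 3/4 1 } gives simplest 139/256
BRBRRRBRBB: Left { 0 1/2 17/32 69/128 139/256 }, Right { 35/64 9/16 5/8 3/4 1 } gives simplest 279/512
BRBRRRBRBBB: Left { 0 1/2 17/32 69/128 139/256 279/512 }, Right { 35/64 9/16 5/8 3/4 1 } gives simplest 559/1024
BRBRRRBRBBBR: Left { 0 1/2 17/32 69/128 139/256 279/512 }, Right { 559/1024 35/64 9/16 5/8 3/4 1 } gives simplest 1117/2048
BRBRRRBRBBBRB: Left { 0 1/2 17/32 69/128 139/256 279/512 1117/2048 }, Right { 559/1024 35/64 9/16 5/8 3/4 1 } gives simplest 2235/4096
BRBRRRBRBBBRBR: Left { 0 1/2 17/32 69/128 139/256 279/512 1117/2048 }, Right { 2235/4096 559/1024 35/64 9/16 5/8 3/4 1 } gives simplest 4469/8192
BRBRRRBRBBBRBRB: Left { 0 1/2 17/32 69/128 139/256 279/512 1117/2048 4469/8192 }, Right { 2235/4096 559/1024 35/64 9/16 5/8 3/4 1 } gives simplest 8939/16384

8939/16384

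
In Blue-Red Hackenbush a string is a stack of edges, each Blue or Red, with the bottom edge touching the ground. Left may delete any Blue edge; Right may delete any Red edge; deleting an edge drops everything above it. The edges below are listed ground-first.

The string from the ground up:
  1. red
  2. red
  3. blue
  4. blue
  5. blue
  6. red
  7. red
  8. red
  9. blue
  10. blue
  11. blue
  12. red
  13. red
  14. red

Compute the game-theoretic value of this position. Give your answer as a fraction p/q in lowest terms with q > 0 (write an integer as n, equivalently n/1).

1 of 14 · r · max L −∞ · min R 0 gives -1
2 of 14 · rr · max L −∞ · min R -1 gives -2
3 of 14 · rrb · max L -2 · min R -1 gives -3/2
4 of 14 · rrbb · max L -3/2 · min R -1 gives -5/4
5 of 14 · rrbbb · max L -5/4 · min R -1 gives -9/8
6 of 14 · rrbbbr · max L -5/4 · min R -9/8 gives -19/16
7 of 14 · rrbbbrr · max L -5/4 · min R -19/16 gives -39/32
8 of 14 · rrbbbrrr · max L -5/4 · min R -39/32 gives -79/64
9 of 14 · rrbbbrrrb · max L -79/64 · min R -39/32 gives -157/128
10 of 14 · rrbbbrrrbb · max L -157/128 · min R -39/32 gives -313/256
11 of 14 · rrbbbrrrbbb · max L -313/256 · min R -39/32 gives -625/512
12 of 14 · rrbbbrrrbbbr · max L -313/256 · min R -625/512 gives -1251/1024
13 of 14 · rrbbbrrrbbbrr · max L -313/256 · min R -1251/1024 gives -2503/2048
14 of 14 · rrbbbrrrbbbrrr · max L -313/256 · min R -2503/2048 gives -5007/4096

-5007/4096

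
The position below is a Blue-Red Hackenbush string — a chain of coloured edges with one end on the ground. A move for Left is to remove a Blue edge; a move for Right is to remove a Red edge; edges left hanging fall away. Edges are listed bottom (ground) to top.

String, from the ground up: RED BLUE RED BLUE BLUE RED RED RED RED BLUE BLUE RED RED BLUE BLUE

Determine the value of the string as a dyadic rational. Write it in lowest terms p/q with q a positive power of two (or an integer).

-10137/16384

1 of 15 · R · max L −∞ · min R 0 gives -1
2 of 15 · RB · max L -1 · min R 0 gives -1/2
3 of 15 · RBR · max L -1 · min R -1/2 gives -3/4
4 of 15 · RBRB · max L -3/4 · min R -1/2 gives -5/8
5 of 15 · RBRBB · max L -5/8 · min R -1/2 gives -9/16
6 of 15 · RBRBBR · max L -5/8 · min R -9/16 gives -19/32
7 of 15 · RBRBBRR · max L -5/8 · min R -19/32 gives -39/64
8 of 15 · RBRBBRRR · max L -5/8 · min R -39/64 gives -79/128
9 of 15 · RBRBBRRRR · max L -5/8 · min R -79/128 gives -159/256
10 of 15 · RBRBBRRRRB · max L -159/256 · min R -79/128 gives -317/512
11 of 15 · RBRBBRRRRBB · max L -317/512 · min R -79/128 gives -633/1024
12 of 15 · RBRBBRRRRBBR · max L -317/512 · min R -633/1024 gives -1267/2048
13 of 15 · RBRBBRRRRBBRR · max L -317/512 · min R -1267/2048 gives -2535/4096
14 of 15 · RBRBBRRRRBBRRB · max L -2535/4096 · min R -1267/2048 gives -5069/8192
15 of 15 · RBRBBRRRRBBRRBB · max L -5069/8192 · min R -1267/2048 gives -10137/16384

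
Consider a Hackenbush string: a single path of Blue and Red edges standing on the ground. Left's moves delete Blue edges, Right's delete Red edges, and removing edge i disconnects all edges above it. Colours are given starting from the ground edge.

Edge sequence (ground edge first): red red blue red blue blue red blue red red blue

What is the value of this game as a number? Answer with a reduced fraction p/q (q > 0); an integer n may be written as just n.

step 1: add red to get r; options L={ none } R={ 0 } so -1
step 2: add red to get rr; options L={ none } R={ -1 0 } so -2
step 3: add blue to get rrb; options L={ -2 } R={ -1 0 } so -3/2
step 4: add red to get rrbr; options L={ -2 } R={ -3/2 -1 0 } so -7/4
step 5: add blue to get rrbrb; options L={ -2 -7/4 } R={ -3/2 -1 0 } so -13/8
step 6: add blue to get rrbrbb; options L={ -2 -7/4 -13/8 } R={ -3/2 -1 0 } so -25/16
step 7: add red to get rrbrbbr; options L={ -2 -7/4 -13/8 } R={ -25/16 -3/2 -1 0 } so -51/32
step 8: add blue to get rrbrbbrb; options L={ -2 -7/4 -13/8 -51/32 } R={ -25/16 -3/2 -1 0 } so -101/64
step 9: add red to get rrbrbbrbr; options L={ -2 -7/4 -13/8 -51/32 } R={ -101/64 -25/16 -3/2 -1 0 } so -203/128
step 10: add red to get rrbrbbrbrr; options L={ -2 -7/4 -13/8 -51/32 } R={ -203/128 -101/64 -25/16 -3/2 -1 0 } so -407/256
step 11: add blue to get rrbrbbrbrrb; options L={ -2 -7/4 -13/8 -51/32 -407/256 } R={ -203/128 -101/64 -25/16 -3/2 -1 0 } so -813/512

-813/512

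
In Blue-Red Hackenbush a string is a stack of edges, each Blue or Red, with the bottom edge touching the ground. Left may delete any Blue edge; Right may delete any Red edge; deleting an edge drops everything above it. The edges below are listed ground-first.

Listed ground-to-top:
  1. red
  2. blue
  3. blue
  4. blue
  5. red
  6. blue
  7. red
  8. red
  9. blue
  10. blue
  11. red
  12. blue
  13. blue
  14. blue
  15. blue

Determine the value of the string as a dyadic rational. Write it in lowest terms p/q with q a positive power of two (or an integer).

Prefix values for red blue blue blue red blue red red blue blue red blue blue blue blue via {L|R} + simplicity:
v_1 [r]  L=[none]  R=[0]  — -1
v_2 [rb]  L=[-1]  R=[0]  — -1/2
v_3 [rbb]  L=[-1 -1/2]  R=[0]  — -1/4
v_4 [rbbb]  L=[-1 -1/2 -1/4]  R=[0]  — -1/8
v_5 [rbbbr]  L=[-1 -1/2 -1/4]  R=[-1/8 0]  — -3/16
v_6 [rbbbrb]  L=[-1 -1/2 -1/4 -3/16]  R=[-1/8 0]  — -5/32
v_7 [rbbbrbr]  L=[-1 -1/2 -1/4 -3/16]  R=[-5/32 -1/8 0]  — -11/64
v_8 [rbbbrbrr]  L=[-1 -1/2 -1/4 -3/16]  R=[-11/64 -5/32 -1/8 0]  — -23/128
v_9 [rbbbrbrrb]  L=[-1 -1/2 -1/4 -3/16 -23/128]  R=[-11/64 -5/32 -1/8 0]  — -45/256
v_10 [rbbbrbrrbb]  L=[-1 -1/2 -1/4 -3/16 -23/128 -45/256]  R=[-11/64 -5/32 -1/8 0]  — -89/512
v_11 [rbbbrbrrbbr]  L=[-1 -1/2 -1/4 -3/16 -23/128 -45/256]  R=[-89/512 -11/64 -5/32 -1/8 0]  — -179/1024
v_12 [rbbbrbrrbbrb]  L=[-1 -1/2 -1/4 -3/16 -23/128 -45/256 -179/1024]  R=[-89/512 -11/64 -5/32 -1/8 0]  — -357/2048
v_13 [rbbbrbrrbbrbb]  L=[-1 -1/2 -1/4 -3/16 -23/128 -45/256 -179/1024 -357/2048]  R=[-89/512 -11/64 -5/32 -1/8 0]  — -713/4096
v_14 [rbbbrbrrbbrbbb]  L=[-1 -1/2 -1/4 -3/16 -23/128 -45/256 -179/1024 -357/2048 -713/4096]  R=[-89/512 -11/64 -5/32 -1/8 0]  — -1425/8192
v_15 [rbbbrbrrbbrbbbb]  L=[-1 -1/2 -1/4 -3/16 -23/128 -45/256 -179/1024 -357/2048 -713/4096 -1425/8192]  R=[-89/512 -11/64 -5/32 -1/8 0]  — -2849/16384

-2849/16384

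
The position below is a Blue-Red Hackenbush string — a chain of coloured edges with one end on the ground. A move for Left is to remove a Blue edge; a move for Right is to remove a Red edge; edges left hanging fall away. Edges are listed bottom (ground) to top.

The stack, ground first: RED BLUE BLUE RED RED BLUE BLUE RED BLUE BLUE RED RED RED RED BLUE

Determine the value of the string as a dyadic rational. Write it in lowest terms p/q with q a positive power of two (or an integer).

1 of 15 · R · max L −∞ · min R 0 — -1
2 of 15 · RB · max L -1 · min R 0 — -1/2
3 of 15 · RBB · max L -1/2 · min R 0 — -1/4
4 of 15 · RBBR · max L -1/2 · min R -1/4 — -3/8
5 of 15 · RBBRR · max L -1/2 · min R -3/8 — -7/16
6 of 15 · RBBRRB · max L -7/16 · min R -3/8 — -13/32
7 of 15 · RBBRRBB · max L -13/32 · min R -3/8 — -25/64
8 of 15 · RBBRRBBR · max L -13/32 · min R -25/64 — -51/128
9 of 15 · RBBRRBBRB · max L -51/128 · min R -25/64 — -101/256
10 of 15 · RBBRRBBRBB · max L -101/256 · min R -25/64 — -201/512
11 of 15 · RBBRRBBRBBR · max L -101/256 · min R -201/512 — -403/1024
12 of 15 · RBBRRBBRBBRR · max L -101/256 · min R -403/1024 — -807/2048
13 of 15 · RBBRRBBRBBRRR · max L -101/256 · min R -807/2048 — -1615/4096
14 of 15 · RBBRRBBRBBRRRR · max L -101/256 · min R -1615/4096 — -3231/8192
15 of 15 · RBBRRBBRBBRRRRB · max L -3231/8192 · min R -1615/4096 — -6461/16384

-6461/16384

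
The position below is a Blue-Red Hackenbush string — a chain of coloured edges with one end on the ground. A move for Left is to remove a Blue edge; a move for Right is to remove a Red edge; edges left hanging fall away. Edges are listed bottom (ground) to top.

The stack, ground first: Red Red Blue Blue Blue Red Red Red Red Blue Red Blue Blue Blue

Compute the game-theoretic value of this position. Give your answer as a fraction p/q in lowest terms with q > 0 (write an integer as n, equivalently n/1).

-5073/4096

1 of 14 · R · max L −∞ · min R 0 — -1
2 of 14 · RR · max L −∞ · min R -1 — -2
3 of 14 · RRB · max L -2 · min R -1 — -3/2
4 of 14 · RRBB · max L -3/2 · min R -1 — -5/4
5 of 14 · RRBBB · max L -5/4 · min R -1 — -9/8
6 of 14 · RRBBBR · max L -5/4 · min R -9/8 — -19/16
7 of 14 · RRBBBRR · max L -5/4 · min R -19/16 — -39/32
8 of 14 · RRBBBRRR · max L -5/4 · min R -39/32 — -79/64
9 of 14 · RRBBBRRRR · max L -5/4 · min R -79/64 — -159/128
10 of 14 · RRBBBRRRRB · max L -159/128 · min R -79/64 — -317/256
11 of 14 · RRBBBRRRRBR · max L -159/128 · min R -317/256 — -635/512
12 of 14 · RRBBBRRRRBRB · max L -635/512 · min R -317/256 — -1269/1024
13 of 14 · RRBBBRRRRBRBB · max L -1269/1024 · min R -317/256 — -2537/2048
14 of 14 · RRBBBRRRRBRBBB · max L -2537/2048 · min R -317/256 — -5073/4096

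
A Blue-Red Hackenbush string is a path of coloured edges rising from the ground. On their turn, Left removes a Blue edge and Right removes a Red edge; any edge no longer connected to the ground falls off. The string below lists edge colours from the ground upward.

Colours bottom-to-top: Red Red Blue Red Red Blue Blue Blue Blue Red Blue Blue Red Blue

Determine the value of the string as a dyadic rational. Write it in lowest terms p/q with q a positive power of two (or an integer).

Prefix values for Red Red Blue Red Red Blue Blue Blue Blue Red Blue Blue Red Blue via {L|R} + simplicity:
step 1: add Red to get R; options L={ none } R={ 0 } gives -1
step 2: add Red to get RR; options L={ none } R={ -1, 0 } gives -2
step 3: add Blue to get RRB; options L={ -2 } R={ -1, 0 } gives -3/2
step 4: add Red to get RRBR; options L={ -2 } R={ -3/2, -1, 0 } gives -7/4
step 5: add Red to get RRBRR; options L={ -2 } R={ -7/4, -3/2, -1, 0 } gives -15/8
step 6: add Blue to get RRBRRB; options L={ -2, -15/8 } R={ -7/4, -3/2, -1, 0 } gives -29/16
step 7: add Blue to get RRBRRBB; options L={ -2, -15/8, -29/16 } R={ -7/4, -3/2, -1, 0 } gives -57/32
step 8: add Blue to get RRBRRBBB; options L={ -2, -15/8, -29/16, -57/32 } R={ -7/4, -3/2, -1, 0 } gives -113/64
step 9: add Blue to get RRBRRBBBB; options L={ -2, -15/8, -29/16, -57/32, -113/64 } R={ -7/4, -3/2, -1, 0 } gives -225/128
step 10: add Red to get RRBRRBBBBR; options L={ -2, -15/8, -29/16, -57/32, -113/64 } R={ -225/128, -7/4, -3/2, -1, 0 } gives -451/256
step 11: add Blue to get RRBRRBBBBRB; options L={ -2, -15/8, -29/16, -57/32, -113/64, -451/256 } R={ -225/128, -7/4, -3/2, -1, 0 } gives -901/512
step 12: add Blue to get RRBRRBBBBRBB; options L={ -2, -15/8, -29/16, -57/32, -113/64, -451/256, -901/512 } R={ -225/128, -7/4, -3/2, -1, 0 } gives -1801/1024
step 13: add Red to get RRBRRBBBBRBBR; options L={ -2, -15/8, -29/16, -57/32, -113/64, -451/256, -901/512 } R={ -1801/1024, -225/128, -7/4, -3/2, -1, 0 } gives -3603/2048
step 14: add Blue to get RRBRRBBBBRBBRB; options L={ -2, -15/8, -29/16, -57/32, -113/64, -451/256, -901/512, -3603/2048 } R={ -1801/1024, -225/128, -7/4, -3/2, -1, 0 } gives -7205/4096

-7205/4096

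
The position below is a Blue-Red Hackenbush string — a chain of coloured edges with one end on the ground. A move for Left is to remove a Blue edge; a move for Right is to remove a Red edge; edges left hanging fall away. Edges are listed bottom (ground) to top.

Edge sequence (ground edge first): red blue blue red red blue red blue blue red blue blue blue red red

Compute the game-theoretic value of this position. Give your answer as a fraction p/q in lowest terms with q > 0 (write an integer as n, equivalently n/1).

r: Left {  }, Right { 0 } — simplest -1
rb: Left { -1 }, Right { 0 } — simplest -1/2
rbb: Left { -1, -1/2 }, Right { 0 } — simplest -1/4
rbbr: Left { -1, -1/2 }, Right { -1/4, 0 } — simplest -3/8
rbbrr: Left { -1, -1/2 }, Right { -3/8, -1/4, 0 } — simplest -7/16
rbbrrb: Left { -1, -1/2, -7/16 }, Right { -3/8, -1/4, 0 } — simplest -13/32
rbbrrbr: Left { -1, -1/2, -7/16 }, Right { -13/32, -3/8, -1/4, 0 } — simplest -27/64
rbbrrbrb: Left { -1, -1/2, -7/16, -27/64 }, Right { -13/32, -3/8, -1/4, 0 } — simplest -53/128
rbbrrbrbb: Left { -1, -1/2, -7/16, -27/64, -53/128 }, Right { -13/32, -3/8, -1/4, 0 } — simplest -105/256
rbbrrbrbbr: Left { -1, -1/2, -7/16, -27/64, -53/128 }, Right { -105/256, -13/32, -3/8, -1/4, 0 } — simplest -211/512
rbbrrbrbbrb: Left { -1, -1/2, -7/16, -27/64, -53/128, -211/512 }, Right { -105/256, -13/32, -3/8, -1/4, 0 } — simplest -421/1024
rbbrrbrbbrbb: Left { -1, -1/2, -7/16, -27/64, -53/128, -211/512, -421/1024 }, Right { -105/256, -13/32, -3/8, -1/4, 0 } — simplest -841/2048
rbbrrbrbbrbbb: Left { -1, -1/2, -7/16, -27/64, -53/128, -211/512, -421/1024, -841/2048 }, Right { -105/256, -13/32, -3/8, -1/4, 0 } — simplest -1681/4096
rbbrrbrbbrbbbr: Left { -1, -1/2, -7/16, -27/64, -53/128, -211/512, -421/1024, -841/2048 }, Right { -1681/4096, -105/256, -13/32, -3/8, -1/4, 0 } — simplest -3363/8192
rbbrrbrbbrbbbrr: Left { -1, -1/2, -7/16, -27/64, -53/128, -211/512, -421/1024, -841/2048 }, Right { -3363/8192, -1681/4096, -105/256, -13/32, -3/8, -1/4, 0 } — simplest -6727/16384

-6727/16384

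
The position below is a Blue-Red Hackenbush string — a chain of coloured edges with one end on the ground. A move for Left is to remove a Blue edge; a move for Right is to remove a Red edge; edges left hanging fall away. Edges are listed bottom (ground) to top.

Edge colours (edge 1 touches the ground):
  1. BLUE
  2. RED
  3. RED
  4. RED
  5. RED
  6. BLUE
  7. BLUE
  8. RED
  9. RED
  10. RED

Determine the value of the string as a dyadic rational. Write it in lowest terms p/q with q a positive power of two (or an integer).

49/512

g_1 [B]  L=[0]  R=[none]  => 1
g_2 [BR]  L=[0]  R=[1]  => 1/2
g_3 [BRR]  L=[0]  R=[1/2,1]  => 1/4
g_4 [BRRR]  L=[0]  R=[1/4,1/2,1]  => 1/8
g_5 [BRRRR]  L=[0]  R=[1/8,1/4,1/2,1]  => 1/16
g_6 [BRRRRB]  L=[0,1/16]  R=[1/8,1/4,1/2,1]  => 3/32
g_7 [BRRRRBB]  L=[0,1/16,3/32]  R=[1/8,1/4,1/2,1]  => 7/64
g_8 [BRRRRBBR]  L=[0,1/16,3/32]  R=[7/64,1/8,1/4,1/2,1]  => 13/128
g_9 [BRRRRBBRR]  L=[0,1/16,3/32]  R=[13/128,7/64,1/8,1/4,1/2,1]  => 25/256
g_10 [BRRRRBBRRR]  L=[0,1/16,3/32]  R=[25/256,13/128,7/64,1/8,1/4,1/2,1]  => 49/512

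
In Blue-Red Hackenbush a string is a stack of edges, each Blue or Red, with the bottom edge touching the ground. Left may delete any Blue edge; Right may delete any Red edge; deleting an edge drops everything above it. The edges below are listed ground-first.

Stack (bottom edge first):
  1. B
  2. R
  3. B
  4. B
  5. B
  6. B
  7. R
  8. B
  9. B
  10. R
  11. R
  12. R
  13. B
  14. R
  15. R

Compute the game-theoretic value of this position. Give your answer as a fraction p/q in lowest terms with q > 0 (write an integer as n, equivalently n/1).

15753/16384

Recurse on prefixes of the 15-edge string B R B B B B R B B R R R B R R:
v(B) = { 0 | — } -> 1
v(BR) = { 0 | 1 } -> 1/2
v(BRB) = { 0 1/2 | 1 } -> 3/4
v(BRBB) = { 0 1/2 3/4 | 1 } -> 7/8
v(BRBBB) = { 0 1/2 3/4 7/8 | 1 } -> 15/16
v(BRBBBB) = { 0 1/2 3/4 7/8 15/16 | 1 } -> 31/32
v(BRBBBBR) = { 0 1/2 3/4 7/8 15/16 | 31/32 1 } -> 61/64
v(BRBBBBRB) = { 0 1/2 3/4 7/8 15/16 61/64 | 31/32 1 } -> 123/128
v(BRBBBBRBB) = { 0 1/2 3/4 7/8 15/16 61/64 123/128 | 31/32 1 } -> 247/256
v(BRBBBBRBBR) = { 0 1/2 3/4 7/8 15/16 61/64 123/128 | 247/256 31/32 1 } -> 493/512
v(BRBBBBRBBRR) = { 0 1/2 3/4 7/8 15/16 61/64 123/128 | 493/512 247/256 31/32 1 } -> 985/1024
v(BRBBBBRBBRRR) = { 0 1/2 3/4 7/8 15/16 61/64 123/128 | 985/1024 493/512 247/256 31/32 1 } -> 1969/2048
v(BRBBBBRBBRRRB) = { 0 1/2 3/4 7/8 15/16 61/64 123/128 1969/2048 | 985/1024 493/512 247/256 31/32 1 } -> 3939/4096
v(BRBBBBRBBRRRBR) = { 0 1/2 3/4 7/8 15/16 61/64 123/128 1969/2048 | 3939/4096 985/1024 493/512 247/256 31/32 1 } -> 7877/8192
v(BRBBBBRBBRRRBRR) = { 0 1/2 3/4 7/8 15/16 61/64 123/128 1969/2048 | 7877/8192 3939/4096 985/1024 493/512 247/256 31/32 1 } -> 15753/16384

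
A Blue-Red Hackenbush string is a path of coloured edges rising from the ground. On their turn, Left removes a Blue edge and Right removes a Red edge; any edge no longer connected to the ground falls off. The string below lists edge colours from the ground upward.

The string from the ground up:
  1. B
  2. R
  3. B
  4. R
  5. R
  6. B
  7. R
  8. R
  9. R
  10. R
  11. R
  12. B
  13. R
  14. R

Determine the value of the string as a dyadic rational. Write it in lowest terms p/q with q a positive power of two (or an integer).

4617/8192

edge 1 of 14 (B): { 0 | · } = 1
edge 2 of 14 (R): { 0 | 1 } = 1/2
edge 3 of 14 (B): { 0, 1/2 | 1 } = 3/4
edge 4 of 14 (R): { 0, 1/2 | 3/4, 1 } = 5/8
edge 5 of 14 (R): { 0, 1/2 | 5/8, 3/4, 1 } = 9/16
edge 6 of 14 (B): { 0, 1/2, 9/16 | 5/8, 3/4, 1 } = 19/32
edge 7 of 14 (R): { 0, 1/2, 9/16 | 19/32, 5/8, 3/4, 1 } = 37/64
edge 8 of 14 (R): { 0, 1/2, 9/16 | 37/64, 19/32, 5/8, 3/4, 1 } = 73/128
edge 9 of 14 (R): { 0, 1/2, 9/16 | 73/128, 37/64, 19/32, 5/8, 3/4, 1 } = 145/256
edge 10 of 14 (R): { 0, 1/2, 9/16 | 145/256, 73/128, 37/64, 19/32, 5/8, 3/4, 1 } = 289/512
edge 11 of 14 (R): { 0, 1/2, 9/16 | 289/512, 145/256, 73/128, 37/64, 19/32, 5/8, 3/4, 1 } = 577/1024
edge 12 of 14 (B): { 0, 1/2, 9/16, 577/1024 | 289/512, 145/256, 73/128, 37/64, 19/32, 5/8, 3/4, 1 } = 1155/2048
edge 13 of 14 (R): { 0, 1/2, 9/16, 577/1024 | 1155/2048, 289/512, 145/256, 73/128, 37/64, 19/32, 5/8, 3/4, 1 } = 2309/4096
edge 14 of 14 (R): { 0, 1/2, 9/16, 577/1024 | 2309/4096, 1155/2048, 289/512, 145/256, 73/128, 37/64, 19/32, 5/8, 3/4, 1 } = 4617/8192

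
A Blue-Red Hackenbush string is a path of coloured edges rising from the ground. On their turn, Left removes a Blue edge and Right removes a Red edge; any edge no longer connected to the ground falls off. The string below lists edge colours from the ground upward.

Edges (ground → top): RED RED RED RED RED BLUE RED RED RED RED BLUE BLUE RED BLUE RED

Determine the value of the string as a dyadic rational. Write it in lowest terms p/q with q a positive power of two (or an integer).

-5067/1024

g_1 [R]  L=[·]  R=[0]  => -1
g_2 [RR]  L=[·]  R=[-1; 0]  => -2
g_3 [RRR]  L=[·]  R=[-2; -1; 0]  => -3
g_4 [RRRR]  L=[·]  R=[-3; -2; -1; 0]  => -4
g_5 [RRRRR]  L=[·]  R=[-4; -3; -2; -1; 0]  => -5
g_6 [RRRRRB]  L=[-5]  R=[-4; -3; -2; -1; 0]  => -9/2
g_7 [RRRRRBR]  L=[-5]  R=[-9/2; -4; -3; -2; -1; 0]  => -19/4
g_8 [RRRRRBRR]  L=[-5]  R=[-19/4; -9/2; -4; -3; -2; -1; 0]  => -39/8
g_9 [RRRRRBRRR]  L=[-5]  R=[-39/8; -19/4; -9/2; -4; -3; -2; -1; 0]  => -79/16
g_10 [RRRRRBRRRR]  L=[-5]  R=[-79/16; -39/8; -19/4; -9/2; -4; -3; -2; -1; 0]  => -159/32
g_11 [RRRRRBRRRRB]  L=[-5; -159/32]  R=[-79/16; -39/8; -19/4; -9/2; -4; -3; -2; -1; 0]  => -317/64
g_12 [RRRRRBRRRRBB]  L=[-5; -159/32; -317/64]  R=[-79/16; -39/8; -19/4; -9/2; -4; -3; -2; -1; 0]  => -633/128
g_13 [RRRRRBRRRRBBR]  L=[-5; -159/32; -317/64]  R=[-633/128; -79/16; -39/8; -19/4; -9/2; -4; -3; -2; -1; 0]  => -1267/256
g_14 [RRRRRBRRRRBBRB]  L=[-5; -159/32; -317/64; -1267/256]  R=[-633/128; -79/16; -39/8; -19/4; -9/2; -4; -3; -2; -1; 0]  => -2533/512
g_15 [RRRRRBRRRRBBRBR]  L=[-5; -159/32; -317/64; -1267/256]  R=[-2533/512; -633/128; -79/16; -39/8; -19/4; -9/2; -4; -3; -2; -1; 0]  => -5067/1024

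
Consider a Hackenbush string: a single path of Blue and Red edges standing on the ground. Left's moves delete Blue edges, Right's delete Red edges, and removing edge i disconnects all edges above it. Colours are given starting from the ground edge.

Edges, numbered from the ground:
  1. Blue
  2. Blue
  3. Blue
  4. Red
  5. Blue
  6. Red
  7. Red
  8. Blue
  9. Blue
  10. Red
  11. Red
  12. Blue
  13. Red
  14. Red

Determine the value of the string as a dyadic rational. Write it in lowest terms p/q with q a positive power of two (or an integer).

5321/2048

Recurse on prefixes of the 14-edge string Blue Blue Blue Red Blue Red Red Blue Blue Red Red Blue Red Red:
B: Left { 0 }, Right { — } ⇒ simplest 1
BB: Left { 0 1 }, Right { — } ⇒ simplest 2
BBB: Left { 0 1 2 }, Right { — } ⇒ simplest 3
BBBR: Left { 0 1 2 }, Right { 3 } ⇒ simplest 5/2
BBBRB: Left { 0 1 2 5/2 }, Right { 3 } ⇒ simplest 11/4
BBBRBR: Left { 0 1 2 5/2 }, Right { 11/4 3 } ⇒ simplest 21/8
BBBRBRR: Left { 0 1 2 5/2 }, Right { 21/8 11/4 3 } ⇒ simplest 41/16
BBBRBRRB: Left { 0 1 2 5/2 41/16 }, Right { 21/8 11/4 3 } ⇒ simplest 83/32
BBBRBRRBB: Left { 0 1 2 5/2 41/16 83/32 }, Right { 21/8 11/4 3 } ⇒ simplest 167/64
BBBRBRRBBR: Left { 0 1 2 5/2 41/16 83/32 }, Right { 167/64 21/8 11/4 3 } ⇒ simplest 333/128
BBBRBRRBBRR: Left { 0 1 2 5/2 41/16 83/32 }, Right { 333/128 167/64 21/8 11/4 3 } ⇒ simplest 665/256
BBBRBRRBBRRB: Left { 0 1 2 5/2 41/16 83/32 665/256 }, Right { 333/128 167/64 21/8 11/4 3 } ⇒ simplest 1331/512
BBBRBRRBBRRBR: Left { 0 1 2 5/2 41/16 83/32 665/256 }, Right { 1331/512 333/128 167/64 21/8 11/4 3 } ⇒ simplest 2661/1024
BBBRBRRBBRRBRR: Left { 0 1 2 5/2 41/16 83/32 665/256 }, Right { 2661/1024 1331/512 333/128 167/64 21/8 11/4 3 } ⇒ simplest 5321/2048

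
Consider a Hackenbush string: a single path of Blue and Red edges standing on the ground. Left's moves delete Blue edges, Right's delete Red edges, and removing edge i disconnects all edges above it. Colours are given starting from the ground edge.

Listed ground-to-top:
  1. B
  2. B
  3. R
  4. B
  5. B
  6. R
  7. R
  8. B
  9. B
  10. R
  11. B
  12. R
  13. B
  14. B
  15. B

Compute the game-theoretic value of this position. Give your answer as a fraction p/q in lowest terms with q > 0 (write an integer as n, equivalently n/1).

14767/8192

Build value(s[:k]) for k = 1..15, string s = B B R B B R R B B R B R B B B.
value_1 [B]  L=[0]  R=[]  ⇒ 1
value_2 [BB]  L=[0 1]  R=[]  ⇒ 2
value_3 [BBR]  L=[0 1]  R=[2]  ⇒ 3/2
value_4 [BBRB]  L=[0 1 3/2]  R=[2]  ⇒ 7/4
value_5 [BBRBB]  L=[0 1 3/2 7/4]  R=[2]  ⇒ 15/8
value_6 [BBRBBR]  L=[0 1 3/2 7/4]  R=[15/8 2]  ⇒ 29/16
value_7 [BBRBBRR]  L=[0 1 3/2 7/4]  R=[29/16 15/8 2]  ⇒ 57/32
value_8 [BBRBBRRB]  L=[0 1 3/2 7/4 57/32]  R=[29/16 15/8 2]  ⇒ 115/64
value_9 [BBRBBRRBB]  L=[0 1 3/2 7/4 57/32 115/64]  R=[29/16 15/8 2]  ⇒ 231/128
value_10 [BBRBBRRBBR]  L=[0 1 3/2 7/4 57/32 115/64]  R=[231/128 29/16 15/8 2]  ⇒ 461/256
value_11 [BBRBBRRBBRB]  L=[0 1 3/2 7/4 57/32 115/64 461/256]  R=[231/128 29/16 15/8 2]  ⇒ 923/512
value_12 [BBRBBRRBBRBR]  L=[0 1 3/2 7/4 57/32 115/64 461/256]  R=[923/512 231/128 29/16 15/8 2]  ⇒ 1845/1024
value_13 [BBRBBRRBBRBRB]  L=[0 1 3/2 7/4 57/32 115/64 461/256 1845/1024]  R=[923/512 231/128 29/16 15/8 2]  ⇒ 3691/2048
value_14 [BBRBBRRBBRBRBB]  L=[0 1 3/2 7/4 57/32 115/64 461/256 1845/1024 3691/2048]  R=[923/512 231/128 29/16 15/8 2]  ⇒ 7383/4096
value_15 [BBRBBRRBBRBRBBB]  L=[0 1 3/2 7/4 57/32 115/64 461/256 1845/1024 3691/2048 7383/4096]  R=[923/512 231/128 29/16 15/8 2]  ⇒ 14767/8192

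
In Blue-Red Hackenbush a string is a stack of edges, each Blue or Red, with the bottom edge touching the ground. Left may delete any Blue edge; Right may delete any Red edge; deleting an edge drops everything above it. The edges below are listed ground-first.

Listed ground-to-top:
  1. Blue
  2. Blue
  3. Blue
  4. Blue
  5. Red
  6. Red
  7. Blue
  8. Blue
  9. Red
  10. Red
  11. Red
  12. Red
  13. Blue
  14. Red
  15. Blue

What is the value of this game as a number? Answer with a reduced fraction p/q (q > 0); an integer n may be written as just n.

Prefix values for Blue Blue Blue Blue Red Red Blue Blue Red Red Red Red Blue Red Blue via {L|R} + simplicity:
step 1: add Blue to get B; options L={ 0 } R={  } => 1
step 2: add Blue to get BB; options L={ 0 1 } R={  } => 2
step 3: add Blue to get BBB; options L={ 0 1 2 } R={  } => 3
step 4: add Blue to get BBBB; options L={ 0 1 2 3 } R={  } => 4
step 5: add Red to get BBBBR; options L={ 0 1 2 3 } R={ 4 } => 7/2
step 6: add Red to get BBBBRR; options L={ 0 1 2 3 } R={ 7/2 4 } => 13/4
step 7: add Blue to get BBBBRRB; options L={ 0 1 2 3 13/4 } R={ 7/2 4 } => 27/8
step 8: add Blue to get BBBBRRBB; options L={ 0 1 2 3 13/4 27/8 } R={ 7/2 4 } => 55/16
step 9: add Red to get BBBBRRBBR; options L={ 0 1 2 3 13/4 27/8 } R={ 55/16 7/2 4 } => 109/32
step 10: add Red to get BBBBRRBBRR; options L={ 0 1 2 3 13/4 27/8 } R={ 109/32 55/16 7/2 4 } => 217/64
step 11: add Red to get BBBBRRBBRRR; options L={ 0 1 2 3 13/4 27/8 } R={ 217/64 109/32 55/16 7/2 4 } => 433/128
step 12: add Red to get BBBBRRBBRRRR; options L={ 0 1 2 3 13/4 27/8 } R={ 433/128 217/64 109/32 55/16 7/2 4 } => 865/256
step 13: add Blue to get BBBBRRBBRRRRB; options L={ 0 1 2 3 13/4 27/8 865/256 } R={ 433/128 217/64 109/32 55/16 7/2 4 } => 1731/512
step 14: add Red to get BBBBRRBBRRRRBR; options L={ 0 1 2 3 13/4 27/8 865/256 } R={ 1731/512 433/128 217/64 109/32 55/16 7/2 4 } => 3461/1024
step 15: add Blue to get BBBBRRBBRRRRBRB; options L={ 0 1 2 3 13/4 27/8 865/256 3461/1024 } R={ 1731/512 433/128 217/64 109/32 55/16 7/2 4 } => 6923/2048

6923/2048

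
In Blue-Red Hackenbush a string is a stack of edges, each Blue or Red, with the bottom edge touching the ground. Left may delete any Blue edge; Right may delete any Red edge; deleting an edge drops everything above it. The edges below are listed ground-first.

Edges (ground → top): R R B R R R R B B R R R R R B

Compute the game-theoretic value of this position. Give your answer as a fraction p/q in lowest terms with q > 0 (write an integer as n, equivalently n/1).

-15997/8192

Build v(s[:k]) for k = 1..15, string s = R R B R R R R B B R R R R R B.
step 1: add R to get R; options L={ (no moves) } R={ 0 } — -1
step 2: add R to get RR; options L={ (no moves) } R={ -1 0 } — -2
step 3: add B to get RRB; options L={ -2 } R={ -1 0 } — -3/2
step 4: add R to get RRBR; options L={ -2 } R={ -3/2 -1 0 } — -7/4
step 5: add R to get RRBRR; options L={ -2 } R={ -7/4 -3/2 -1 0 } — -15/8
step 6: add R to get RRBRRR; options L={ -2 } R={ -15/8 -7/4 -3/2 -1 0 } — -31/16
step 7: add R to get RRBRRRR; options L={ -2 } R={ -31/16 -15/8 -7/4 -3/2 -1 0 } — -63/32
step 8: add B to get RRBRRRRB; options L={ -2 -63/32 } R={ -31/16 -15/8 -7/4 -3/2 -1 0 } — -125/64
step 9: add B to get RRBRRRRBB; options L={ -2 -63/32 -125/64 } R={ -31/16 -15/8 -7/4 -3/2 -1 0 } — -249/128
step 10: add R to get RRBRRRRBBR; options L={ -2 -63/32 -125/64 } R={ -249/128 -31/16 -15/8 -7/4 -3/2 -1 0 } — -499/256
step 11: add R to get RRBRRRRBBRR; options L={ -2 -63/32 -125/64 } R={ -499/256 -249/128 -31/16 -15/8 -7/4 -3/2 -1 0 } — -999/512
step 12: add R to get RRBRRRRBBRRR; options L={ -2 -63/32 -125/64 } R={ -999/512 -499/256 -249/128 -31/16 -15/8 -7/4 -3/2 -1 0 } — -1999/1024
step 13: add R to get RRBRRRRBBRRRR; options L={ -2 -63/32 -125/64 } R={ -1999/1024 -999/512 -499/256 -249/128 -31/16 -15/8 -7/4 -3/2 -1 0 } — -3999/2048
step 14: add R to get RRBRRRRBBRRRRR; options L={ -2 -63/32 -125/64 } R={ -3999/2048 -1999/1024 -999/512 -499/256 -249/128 -31/16 -15/8 -7/4 -3/2 -1 0 } — -7999/4096
step 15: add B to get RRBRRRRBBRRRRRB; options L={ -2 -63/32 -125/64 -7999/4096 } R={ -3999/2048 -1999/1024 -999/512 -499/256 -249/128 -31/16 -15/8 -7/4 -3/2 -1 0 } — -15997/8192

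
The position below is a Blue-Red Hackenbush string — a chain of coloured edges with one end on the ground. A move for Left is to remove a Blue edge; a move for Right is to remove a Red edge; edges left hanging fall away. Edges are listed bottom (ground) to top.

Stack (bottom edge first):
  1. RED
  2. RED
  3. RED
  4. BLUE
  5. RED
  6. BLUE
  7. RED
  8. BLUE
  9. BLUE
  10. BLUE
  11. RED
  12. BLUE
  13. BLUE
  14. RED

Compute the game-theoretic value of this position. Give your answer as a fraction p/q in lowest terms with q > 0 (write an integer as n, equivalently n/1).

-5395/2048

R: Left { — }, Right { 0 } → simplest -1
RR: Left { — }, Right { -1,0 } → simplest -2
RRR: Left { — }, Right { -2,-1,0 } → simplest -3
RRRB: Left { -3 }, Right { -2,-1,0 } → simplest -5/2
RRRBR: Left { -3 }, Right { -5/2,-2,-1,0 } → simplest -11/4
RRRBRB: Left { -3,-11/4 }, Right { -5/2,-2,-1,0 } → simplest -21/8
RRRBRBR: Left { -3,-11/4 }, Right { -21/8,-5/2,-2,-1,0 } → simplest -43/16
RRRBRBRB: Left { -3,-11/4,-43/16 }, Right { -21/8,-5/2,-2,-1,0 } → simplest -85/32
RRRBRBRBB: Left { -3,-11/4,-43/16,-85/32 }, Right { -21/8,-5/2,-2,-1,0 } → simplest -169/64
RRRBRBRBBB: Left { -3,-11/4,-43/16,-85/32,-169/64 }, Right { -21/8,-5/2,-2,-1,0 } → simplest -337/128
RRRBRBRBBBR: Left { -3,-11/4,-43/16,-85/32,-169/64 }, Right { -337/128,-21/8,-5/2,-2,-1,0 } → simplest -675/256
RRRBRBRBBBRB: Left { -3,-11/4,-43/16,-85/32,-169/64,-675/256 }, Right { -337/128,-21/8,-5/2,-2,-1,0 } → simplest -1349/512
RRRBRBRBBBRBB: Left { -3,-11/4,-43/16,-85/32,-169/64,-675/256,-1349/512 }, Right { -337/128,-21/8,-5/2,-2,-1,0 } → simplest -2697/1024
RRRBRBRBBBRBBR: Left { -3,-11/4,-43/16,-85/32,-169/64,-675/256,-1349/512 }, Right { -2697/1024,-337/128,-21/8,-5/2,-2,-1,0 } → simplest -5395/2048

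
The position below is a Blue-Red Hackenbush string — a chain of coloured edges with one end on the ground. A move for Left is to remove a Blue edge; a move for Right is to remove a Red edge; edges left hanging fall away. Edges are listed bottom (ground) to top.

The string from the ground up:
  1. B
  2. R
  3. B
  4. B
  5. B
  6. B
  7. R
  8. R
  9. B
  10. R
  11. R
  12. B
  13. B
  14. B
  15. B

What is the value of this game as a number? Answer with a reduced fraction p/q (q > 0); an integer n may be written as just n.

1 of 15 · B · max L 0 · min R +∞ so 1
2 of 15 · BR · max L 0 · min R 1 so 1/2
3 of 15 · BRB · max L 1/2 · min R 1 so 3/4
4 of 15 · BRBB · max L 3/4 · min R 1 so 7/8
5 of 15 · BRBBB · max L 7/8 · min R 1 so 15/16
6 of 15 · BRBBBB · max L 15/16 · min R 1 so 31/32
7 of 15 · BRBBBBR · max L 15/16 · min R 31/32 so 61/64
8 of 15 · BRBBBBRR · max L 15/16 · min R 61/64 so 121/128
9 of 15 · BRBBBBRRB · max L 121/128 · min R 61/64 so 243/256
10 of 15 · BRBBBBRRBR · max L 121/128 · min R 243/256 so 485/512
11 of 15 · BRBBBBRRBRR · max L 121/128 · min R 485/512 so 969/1024
12 of 15 · BRBBBBRRBRRB · max L 969/1024 · min R 485/512 so 1939/2048
13 of 15 · BRBBBBRRBRRBB · max L 1939/2048 · min R 485/512 so 3879/4096
14 of 15 · BRBBBBRRBRRBBB · max L 3879/4096 · min R 485/512 so 7759/8192
15 of 15 · BRBBBBRRBRRBBBB · max L 7759/8192 · min R 485/512 so 15519/16384

15519/16384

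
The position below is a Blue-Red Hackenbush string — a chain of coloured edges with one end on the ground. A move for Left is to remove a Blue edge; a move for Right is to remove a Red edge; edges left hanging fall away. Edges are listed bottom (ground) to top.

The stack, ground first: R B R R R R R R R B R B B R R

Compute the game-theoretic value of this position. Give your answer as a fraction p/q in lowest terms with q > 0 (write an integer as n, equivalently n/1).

v_1 [R]  L=[]  R=[0]  => -1
v_2 [RB]  L=[-1]  R=[0]  => -1/2
v_3 [RBR]  L=[-1]  R=[-1/2, 0]  => -3/4
v_4 [RBRR]  L=[-1]  R=[-3/4, -1/2, 0]  => -7/8
v_5 [RBRRR]  L=[-1]  R=[-7/8, -3/4, -1/2, 0]  => -15/16
v_6 [RBRRRR]  L=[-1]  R=[-15/16, -7/8, -3/4, -1/2, 0]  => -31/32
v_7 [RBRRRRR]  L=[-1]  R=[-31/32, -15/16, -7/8, -3/4, -1/2, 0]  => -63/64
v_8 [RBRRRRRR]  L=[-1]  R=[-63/64, -31/32, -15/16, -7/8, -3/4, -1/2, 0]  => -127/128
v_9 [RBRRRRRRR]  L=[-1]  R=[-127/128, -63/64, -31/32, -15/16, -7/8, -3/4, -1/2, 0]  => -255/256
v_10 [RBRRRRRRRB]  L=[-1, -255/256]  R=[-127/128, -63/64, -31/32, -15/16, -7/8, -3/4, -1/2, 0]  => -509/512
v_11 [RBRRRRRRRBR]  L=[-1, -255/256]  R=[-509/512, -127/128, -63/64, -31/32, -15/16, -7/8, -3/4, -1/2, 0]  => -1019/1024
v_12 [RBRRRRRRRBRB]  L=[-1, -255/256, -1019/1024]  R=[-509/512, -127/128, -63/64, -31/32, -15/16, -7/8, -3/4, -1/2, 0]  => -2037/2048
v_13 [RBRRRRRRRBRBB]  L=[-1, -255/256, -1019/1024, -2037/2048]  R=[-509/512, -127/128, -63/64, -31/32, -15/16, -7/8, -3/4, -1/2, 0]  => -4073/4096
v_14 [RBRRRRRRRBRBBR]  L=[-1, -255/256, -1019/1024, -2037/2048]  R=[-4073/4096, -509/512, -127/128, -63/64, -31/32, -15/16, -7/8, -3/4, -1/2, 0]  => -8147/8192
v_15 [RBRRRRRRRBRBBRR]  L=[-1, -255/256, -1019/1024, -2037/2048]  R=[-8147/8192, -4073/4096, -509/512, -127/128, -63/64, -31/32, -15/16, -7/8, -3/4, -1/2, 0]  => -16295/16384

-16295/16384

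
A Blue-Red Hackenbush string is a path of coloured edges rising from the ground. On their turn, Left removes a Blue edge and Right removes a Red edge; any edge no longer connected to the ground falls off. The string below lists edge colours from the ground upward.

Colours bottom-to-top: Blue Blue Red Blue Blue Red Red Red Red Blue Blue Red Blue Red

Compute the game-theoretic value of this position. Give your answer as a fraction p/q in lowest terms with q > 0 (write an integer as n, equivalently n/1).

7221/4096

1 of 14 · B · max L 0 · min R +∞ = 1
2 of 14 · BB · max L 1 · min R +∞ = 2
3 of 14 · BBR · max L 1 · min R 2 = 3/2
4 of 14 · BBRB · max L 3/2 · min R 2 = 7/4
5 of 14 · BBRBB · max L 7/4 · min R 2 = 15/8
6 of 14 · BBRBBR · max L 7/4 · min R 15/8 = 29/16
7 of 14 · BBRBBRR · max L 7/4 · min R 29/16 = 57/32
8 of 14 · BBRBBRRR · max L 7/4 · min R 57/32 = 113/64
9 of 14 · BBRBBRRRR · max L 7/4 · min R 113/64 = 225/128
10 of 14 · BBRBBRRRRB · max L 225/128 · min R 113/64 = 451/256
11 of 14 · BBRBBRRRRBB · max L 451/256 · min R 113/64 = 903/512
12 of 14 · BBRBBRRRRBBR · max L 451/256 · min R 903/512 = 1805/1024
13 of 14 · BBRBBRRRRBBRB · max L 1805/1024 · min R 903/512 = 3611/2048
14 of 14 · BBRBBRRRRBBRBR · max L 1805/1024 · min R 3611/2048 = 7221/4096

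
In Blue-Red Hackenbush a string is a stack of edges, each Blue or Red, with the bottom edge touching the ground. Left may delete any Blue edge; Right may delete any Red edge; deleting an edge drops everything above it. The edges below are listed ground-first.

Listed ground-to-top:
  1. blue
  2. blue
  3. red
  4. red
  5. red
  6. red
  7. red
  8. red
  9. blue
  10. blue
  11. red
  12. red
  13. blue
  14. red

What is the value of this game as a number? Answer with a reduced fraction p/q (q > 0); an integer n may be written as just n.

4197/4096

v(b) = { 0 | (no moves) } gives 1
v(bb) = { 0 1 | (no moves) } gives 2
v(bbr) = { 0 1 | 2 } gives 3/2
v(bbrr) = { 0 1 | 3/2 2 } gives 5/4
v(bbrrr) = { 0 1 | 5/4 3/2 2 } gives 9/8
v(bbrrrr) = { 0 1 | 9/8 5/4 3/2 2 } gives 17/16
v(bbrrrrr) = { 0 1 | 17/16 9/8 5/4 3/2 2 } gives 33/32
v(bbrrrrrr) = { 0 1 | 33/32 17/16 9/8 5/4 3/2 2 } gives 65/64
v(bbrrrrrrb) = { 0 1 65/64 | 33/32 17/16 9/8 5/4 3/2 2 } gives 131/128
v(bbrrrrrrbb) = { 0 1 65/64 131/128 | 33/32 17/16 9/8 5/4 3/2 2 } gives 263/256
v(bbrrrrrrbbr) = { 0 1 65/64 131/128 | 263/256 33/32 17/16 9/8 5/4 3/2 2 } gives 525/512
v(bbrrrrrrbbrr) = { 0 1 65/64 131/128 | 525/512 263/256 33/32 17/16 9/8 5/4 3/2 2 } gives 1049/1024
v(bbrrrrrrbbrrb) = { 0 1 65/64 131/128 1049/1024 | 525/512 263/256 33/32 17/16 9/8 5/4 3/2 2 } gives 2099/2048
v(bbrrrrrrbbrrbr) = { 0 1 65/64 131/128 1049/1024 | 2099/2048 525/512 263/256 33/32 17/16 9/8 5/4 3/2 2 } gives 4197/4096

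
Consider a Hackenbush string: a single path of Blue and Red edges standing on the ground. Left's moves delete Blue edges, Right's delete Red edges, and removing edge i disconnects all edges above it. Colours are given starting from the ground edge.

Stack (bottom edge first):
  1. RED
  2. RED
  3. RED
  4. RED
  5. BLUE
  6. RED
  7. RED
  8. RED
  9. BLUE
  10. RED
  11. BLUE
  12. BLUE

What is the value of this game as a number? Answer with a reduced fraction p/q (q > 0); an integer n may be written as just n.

1 of 12 · R · max L −∞ · min R 0 = -1
2 of 12 · RR · max L −∞ · min R -1 = -2
3 of 12 · RRR · max L −∞ · min R -2 = -3
4 of 12 · RRRR · max L −∞ · min R -3 = -4
5 of 12 · RRRRB · max L -4 · min R -3 = -7/2
6 of 12 · RRRRBR · max L -4 · min R -7/2 = -15/4
7 of 12 · RRRRBRR · max L -4 · min R -15/4 = -31/8
8 of 12 · RRRRBRRR · max L -4 · min R -31/8 = -63/16
9 of 12 · RRRRBRRRB · max L -63/16 · min R -31/8 = -125/32
10 of 12 · RRRRBRRRBR · max L -63/16 · min R -125/32 = -251/64
11 of 12 · RRRRBRRRBRB · max L -251/64 · min R -125/32 = -501/128
12 of 12 · RRRRBRRRBRBB · max L -501/128 · min R -125/32 = -1001/256

-1001/256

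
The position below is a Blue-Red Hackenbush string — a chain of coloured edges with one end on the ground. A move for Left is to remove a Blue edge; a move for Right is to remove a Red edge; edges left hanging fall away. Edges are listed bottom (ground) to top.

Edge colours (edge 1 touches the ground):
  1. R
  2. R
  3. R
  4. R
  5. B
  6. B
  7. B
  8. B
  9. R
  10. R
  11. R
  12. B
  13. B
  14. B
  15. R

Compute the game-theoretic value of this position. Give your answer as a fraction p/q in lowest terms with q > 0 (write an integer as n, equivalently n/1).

edge 1 of 15 (R): { (no moves) | 0 } — -1
edge 2 of 15 (R): { (no moves) | -1, 0 } — -2
edge 3 of 15 (R): { (no moves) | -2, -1, 0 } — -3
edge 4 of 15 (R): { (no moves) | -3, -2, -1, 0 } — -4
edge 5 of 15 (B): { -4 | -3, -2, -1, 0 } — -7/2
edge 6 of 15 (B): { -4, -7/2 | -3, -2, -1, 0 } — -13/4
edge 7 of 15 (B): { -4, -7/2, -13/4 | -3, -2, -1, 0 } — -25/8
edge 8 of 15 (B): { -4, -7/2, -13/4, -25/8 | -3, -2, -1, 0 } — -49/16
edge 9 of 15 (R): { -4, -7/2, -13/4, -25/8 | -49/16, -3, -2, -1, 0 } — -99/32
edge 10 of 15 (R): { -4, -7/2, -13/4, -25/8 | -99/32, -49/16, -3, -2, -1, 0 } — -199/64
edge 11 of 15 (R): { -4, -7/2, -13/4, -25/8 | -199/64, -99/32, -49/16, -3, -2, -1, 0 } — -399/128
edge 12 of 15 (B): { -4, -7/2, -13/4, -25/8, -399/128 | -199/64, -99/32, -49/16, -3, -2, -1, 0 } — -797/256
edge 13 of 15 (B): { -4, -7/2, -13/4, -25/8, -399/128, -797/256 | -199/64, -99/32, -49/16, -3, -2, -1, 0 } — -1593/512
edge 14 of 15 (B): { -4, -7/2, -13/4, -25/8, -399/128, -797/256, -1593/512 | -199/64, -99/32, -49/16, -3, -2, -1, 0 } — -3185/1024
edge 15 of 15 (R): { -4, -7/2, -13/4, -25/8, -399/128, -797/256, -1593/512 | -3185/1024, -199/64, -99/32, -49/16, -3, -2, -1, 0 } — -6371/2048

-6371/2048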